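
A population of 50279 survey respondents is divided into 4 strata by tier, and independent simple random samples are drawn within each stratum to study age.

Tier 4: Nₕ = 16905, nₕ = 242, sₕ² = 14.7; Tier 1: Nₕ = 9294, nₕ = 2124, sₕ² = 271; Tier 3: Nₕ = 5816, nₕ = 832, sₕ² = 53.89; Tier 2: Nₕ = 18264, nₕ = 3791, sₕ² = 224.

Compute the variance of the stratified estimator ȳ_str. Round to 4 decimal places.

Var(ȳ_str) = Σₕ Wₕ²(1 − fₕ)sₕ²/nₕ with Wₕ = Nₕ/N, N = 50279.
Tier 4: Wₕ = 0.33622387; term = 0.33622387²·(1 − 0.01431529)·14.7/242 = 0.0067685723.
Tier 1: Wₕ = 0.18484855; term = 0.18484855²·(1 − 0.22853454)·271/2124 = 0.0033632824.
Tier 3: Wₕ = 0.11567454; term = 0.11567454²·(1 − 0.14305365)·53.89/832 = 7.4270103 × 10^-4.
Tier 2: Wₕ = 0.36325305; term = 0.36325305²·(1 − 0.20756680)·224/3791 = 0.0061783916.
Sum = 0.017052947.

0.0171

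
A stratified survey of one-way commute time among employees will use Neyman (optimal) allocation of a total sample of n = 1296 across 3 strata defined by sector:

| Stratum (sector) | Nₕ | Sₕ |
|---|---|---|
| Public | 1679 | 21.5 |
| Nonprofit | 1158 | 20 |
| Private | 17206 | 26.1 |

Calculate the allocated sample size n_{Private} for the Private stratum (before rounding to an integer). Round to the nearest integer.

1145

Neyman allocation: nₕ = n·NₕSₕ / Σⱼ NⱼSⱼ.
Σ NⱼSⱼ = 1679·21.5 + 1158·20 + 17206·26.1 = 508335.1.
n_{Private} = 1296·17206·26.1 / 508335.1 = 1145.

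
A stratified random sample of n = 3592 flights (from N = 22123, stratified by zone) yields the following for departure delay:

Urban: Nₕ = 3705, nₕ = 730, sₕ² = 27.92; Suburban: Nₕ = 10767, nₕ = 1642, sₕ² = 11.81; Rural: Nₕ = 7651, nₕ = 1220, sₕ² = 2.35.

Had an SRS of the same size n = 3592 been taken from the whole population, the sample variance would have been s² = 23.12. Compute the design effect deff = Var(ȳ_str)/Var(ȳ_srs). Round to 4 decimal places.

Var(ȳ_str) = Σ Wₕ²(1−fₕ)sₕ²/nₕ with Wₕ = Nₕ/22123:
  Urban: (3705/22123)²·(1−730/3705)·27.92/730 = 8.6135008 × 10^-4
  Suburban: (10767/22123)²·(1−1642/10767)·11.81/1642 = 0.0014438308
  Rural: (7651/22123)²·(1−1220/7651)·2.35/1220 = 1.9364964 × 10^-4
  → Var(ȳ_str) = 0.0024988305.
Var(ȳ_srs) = (1 − 3592/22123)·23.12/3592 = 0.0053914594.
deff = 0.0024988305 / 0.0053914594 = 0.4635.

0.4635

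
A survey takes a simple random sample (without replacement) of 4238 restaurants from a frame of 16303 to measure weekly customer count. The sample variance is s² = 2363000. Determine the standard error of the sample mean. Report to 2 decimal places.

Under SRS without replacement, Var(ȳ) = (1 − f)·s²/n with f = n/N = 4238/16303 = 0.25995216.
Var(ȳ) = (1 − 0.25995216)·2363000/4238 = 0.74004784·557.57433 = 412.63168.
SE(ȳ) = √(412.63168) = 20.31.

20.31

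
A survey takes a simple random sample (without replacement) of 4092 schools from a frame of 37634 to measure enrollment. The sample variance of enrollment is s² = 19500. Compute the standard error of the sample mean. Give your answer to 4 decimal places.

Under SRS without replacement, Var(ȳ) = (1 − f)·s²/n with f = n/N = 4092/37634 = 0.10873147.
Var(ȳ) = (1 − 0.10873147)·19500/4092 = 0.89126853·4.7653959 = 4.2472474.
SE(ȳ) = √(4.2472474) = 2.0609.

2.0609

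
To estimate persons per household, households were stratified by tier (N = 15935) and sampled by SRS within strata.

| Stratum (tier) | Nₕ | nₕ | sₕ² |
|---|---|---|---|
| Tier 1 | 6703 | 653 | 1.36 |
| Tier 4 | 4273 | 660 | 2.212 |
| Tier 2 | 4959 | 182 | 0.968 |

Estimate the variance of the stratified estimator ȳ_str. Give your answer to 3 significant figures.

0.00103

Var(ȳ_str) = Σₕ Wₕ²(1 − fₕ)sₕ²/nₕ with Wₕ = Nₕ/N, N = 15935.
Tier 1: Wₕ = 0.42064638; term = 0.42064638²·(1 − 0.09741907)·1.36/653 = 3.3261834 × 10^-4.
Tier 4: Wₕ = 0.26815187; term = 0.26815187²·(1 − 0.15445823)·2.212/660 = 2.037689 × 10^-4.
Tier 2: Wₕ = 0.31120176; term = 0.31120176²·(1 − 0.03670095)·0.968/182 = 4.9619134 × 10^-4.
Sum = 0.0010325786.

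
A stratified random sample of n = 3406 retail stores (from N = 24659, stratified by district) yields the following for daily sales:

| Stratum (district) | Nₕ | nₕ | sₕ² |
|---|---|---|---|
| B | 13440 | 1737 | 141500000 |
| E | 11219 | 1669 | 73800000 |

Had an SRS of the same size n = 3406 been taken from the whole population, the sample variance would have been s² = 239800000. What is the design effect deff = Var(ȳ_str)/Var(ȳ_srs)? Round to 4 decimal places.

0.4757

Var(ȳ_str) = Σ Wₕ²(1−fₕ)sₕ²/nₕ with Wₕ = Nₕ/24659:
  B: (13440/24659)²·(1−1737/13440)·141500000/1737 = 21071.826
  E: (11219/24659)²·(1−1669/11219)·73800000/1669 = 7791.2407
  → Var(ȳ_str) = 28863.067.
Var(ȳ_srs) = (1 − 3406/24659)·239800000/3406 = 60680.523.
deff = 28863.067 / 60680.523 = 0.4757.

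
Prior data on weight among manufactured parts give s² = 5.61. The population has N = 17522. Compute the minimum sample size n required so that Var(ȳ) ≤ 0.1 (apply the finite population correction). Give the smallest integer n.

Without fpc, n₀ = s²/D = 5.61/0.1 = 56.1000.
With fpc, (1 − n/N)·s²/n ≤ D requires n ≥ n₀/(1 + n₀/N) = 56.1000/(1 + 56.1000/17522) = 55.9210.
Rounding up, n = 56.

56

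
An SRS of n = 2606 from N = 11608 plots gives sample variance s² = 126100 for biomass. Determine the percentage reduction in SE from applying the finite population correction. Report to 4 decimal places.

11.9375

f = n/N = 2606/11608 = 0.22450034.
SE_no-fpc = √(s²/n) = 6.9561724; SE_fpc = √((1−f)s²/n) = 6.1257764.
Ratio = √(1−f) = 0.88062458. Reduction = 100·(1 − 0.88062458) = 11.9375%.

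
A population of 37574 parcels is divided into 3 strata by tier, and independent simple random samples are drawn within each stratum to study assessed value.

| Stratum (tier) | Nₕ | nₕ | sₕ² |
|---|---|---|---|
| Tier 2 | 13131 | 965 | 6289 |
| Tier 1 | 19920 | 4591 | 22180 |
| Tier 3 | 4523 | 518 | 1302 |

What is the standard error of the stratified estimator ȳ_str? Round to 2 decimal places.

Var(ȳ_str) = Σₕ Wₕ²(1 − fₕ)sₕ²/nₕ with Wₕ = Nₕ/N, N = 37574.
Tier 2: Wₕ = 0.34947038; term = 0.34947038²·(1 − 0.07349021)·6289/965 = 0.73743718.
Tier 1: Wₕ = 0.53015383; term = 0.53015383²·(1 − 0.23047189)·22180/4591 = 1.0449188.
Tier 3: Wₕ = 0.12037579; term = 0.12037579²·(1 − 0.11452576)·1302/518 = 0.032250427.
Sum = 1.8146064.
SE = √(1.8146064) = 1.35.

1.35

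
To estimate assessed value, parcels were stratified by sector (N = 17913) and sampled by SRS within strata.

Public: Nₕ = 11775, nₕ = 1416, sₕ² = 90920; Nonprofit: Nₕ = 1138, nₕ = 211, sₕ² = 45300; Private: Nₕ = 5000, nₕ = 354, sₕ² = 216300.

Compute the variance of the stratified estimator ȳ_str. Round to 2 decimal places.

Var(ȳ_str) = Σₕ Wₕ²(1 − fₕ)sₕ²/nₕ with Wₕ = Nₕ/N, N = 17913.
Public: Wₕ = 0.65734383; term = 0.65734383²·(1 − 0.12025478)·90920/1416 = 24.408341.
Nonprofit: Wₕ = 0.06352928; term = 0.06352928²·(1 − 0.18541301)·45300/211 = 0.70583159.
Private: Wₕ = 0.27912689; term = 0.27912689²·(1 − 0.07080000)·216300/354 = 44.234978.
Sum = 69.349151.

69.35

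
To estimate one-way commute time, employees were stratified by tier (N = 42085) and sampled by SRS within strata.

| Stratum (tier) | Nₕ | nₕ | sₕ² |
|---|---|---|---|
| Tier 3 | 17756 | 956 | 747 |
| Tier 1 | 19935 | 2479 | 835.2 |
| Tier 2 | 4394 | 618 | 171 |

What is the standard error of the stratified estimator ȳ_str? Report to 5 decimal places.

0.44765

Var(ȳ_str) = Σₕ Wₕ²(1 − fₕ)sₕ²/nₕ with Wₕ = Nₕ/N, N = 42085.
Tier 3: Wₕ = 0.42190804; term = 0.42190804²·(1 − 0.05384096)·747/956 = 0.13160199.
Tier 1: Wₕ = 0.47368421; term = 0.47368421²·(1 − 0.12435415)·835.2/2479 = 0.06619425.
Tier 2: Wₕ = 0.10440775; term = 0.10440775²·(1 − 0.14064634)·171/618 = 0.0025920598.
Sum = 0.2003883.
SE = √(0.2003883) = 0.44765.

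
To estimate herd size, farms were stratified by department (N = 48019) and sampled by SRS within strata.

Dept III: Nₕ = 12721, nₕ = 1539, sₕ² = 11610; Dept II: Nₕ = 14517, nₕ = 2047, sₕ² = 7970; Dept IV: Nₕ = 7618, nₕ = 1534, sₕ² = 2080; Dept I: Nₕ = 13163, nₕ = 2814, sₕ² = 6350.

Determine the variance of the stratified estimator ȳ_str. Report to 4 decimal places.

Var(ȳ_str) = Σₕ Wₕ²(1 − fₕ)sₕ²/nₕ with Wₕ = Nₕ/N, N = 48019.
Dept III: Wₕ = 0.26491597; term = 0.26491597²·(1 − 0.12098105)·11610/1539 = 0.46538043.
Dept II: Wₕ = 0.30231783; term = 0.30231783²·(1 − 0.14100710)·7970/2047 = 0.30567336.
Dept IV: Wₕ = 0.15864554; term = 0.15864554²·(1 − 0.20136519)·2080/1534 = 0.027254733.
Dept I: Wₕ = 0.27412066; term = 0.27412066²·(1 − 0.21378105)·6350/2814 = 0.13331428.
Sum = 0.9316228.

0.9316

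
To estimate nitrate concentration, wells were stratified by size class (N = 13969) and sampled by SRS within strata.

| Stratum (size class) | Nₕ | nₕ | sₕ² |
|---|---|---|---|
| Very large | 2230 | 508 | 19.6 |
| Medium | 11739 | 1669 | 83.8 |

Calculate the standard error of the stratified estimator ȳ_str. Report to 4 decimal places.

Var(ȳ_str) = Σₕ Wₕ²(1 − fₕ)sₕ²/nₕ with Wₕ = Nₕ/N, N = 13969.
Very large: Wₕ = 0.15963920; term = 0.15963920²·(1 − 0.22780269)·19.6/508 = 7.5927611 × 10^-4.
Medium: Wₕ = 0.84036080; term = 0.84036080²·(1 − 0.14217565)·83.8/1669 = 0.030417087.
Sum = 0.031176363.
SE = √(0.031176363) = 0.1766.

0.1766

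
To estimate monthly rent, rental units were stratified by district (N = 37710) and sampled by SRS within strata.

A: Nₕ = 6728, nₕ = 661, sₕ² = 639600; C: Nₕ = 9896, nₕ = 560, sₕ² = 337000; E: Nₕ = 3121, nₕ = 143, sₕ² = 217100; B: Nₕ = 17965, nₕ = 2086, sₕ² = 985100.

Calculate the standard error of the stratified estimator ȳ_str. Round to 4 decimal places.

Var(ȳ_str) = Σₕ Wₕ²(1 − fₕ)sₕ²/nₕ with Wₕ = Nₕ/N, N = 37710.
A: Wₕ = 0.17841421; term = 0.17841421²·(1 − 0.09824614)·639600/661 = 27.77499.
C: Wₕ = 0.26242376; term = 0.26242376²·(1 − 0.05658852)·337000/560 = 39.097532.
E: Wₕ = 0.08276319; term = 0.08276319²·(1 − 0.04581865)·217100/143 = 9.9226845.
B: Wₕ = 0.47639883; term = 0.47639883²·(1 − 0.11611467)·985100/2086 = 94.733443.
Sum = 171.52865.
SE = √(171.52865) = 13.0969.

13.0969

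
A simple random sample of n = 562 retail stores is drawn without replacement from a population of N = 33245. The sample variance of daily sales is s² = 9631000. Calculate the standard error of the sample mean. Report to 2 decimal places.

Under SRS without replacement, Var(ȳ) = (1 − f)·s²/n with f = n/N = 562/33245 = 0.01690480.
Var(ȳ) = (1 − 0.01690480)·9631000/562 = 0.98309520·17137.011 = 16847.313.
SE(ȳ) = √(16847.313) = 129.80.

129.80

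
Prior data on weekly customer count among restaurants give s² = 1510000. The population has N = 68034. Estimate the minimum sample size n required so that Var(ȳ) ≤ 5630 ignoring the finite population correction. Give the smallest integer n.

Without fpc, n₀ = s²/D = 1510000/5630 = 268.2060.
Rounding up, n = 269.

269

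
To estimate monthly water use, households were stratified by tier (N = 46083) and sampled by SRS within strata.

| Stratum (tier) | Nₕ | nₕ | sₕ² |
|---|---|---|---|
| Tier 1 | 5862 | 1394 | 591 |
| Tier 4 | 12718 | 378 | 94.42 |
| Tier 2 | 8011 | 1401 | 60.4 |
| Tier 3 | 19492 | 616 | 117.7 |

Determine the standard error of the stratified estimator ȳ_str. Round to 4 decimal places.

0.2406

Var(ȳ_str) = Σₕ Wₕ²(1 − fₕ)sₕ²/nₕ with Wₕ = Nₕ/N, N = 46083.
Tier 1: Wₕ = 0.12720526; term = 0.12720526²·(1 − 0.23780280)·591/1394 = 0.005228802.
Tier 4: Wₕ = 0.27598030; term = 0.27598030²·(1 − 0.02972165)·94.42/378 = 0.018459702.
Tier 2: Wₕ = 0.17383851; term = 0.17383851²·(1 − 0.17488453)·60.4/1401 = 0.0010749927.
Tier 3: Wₕ = 0.42297593; term = 0.42297593²·(1 − 0.03160271)·117.7/616 = 0.033104012.
Sum = 0.057867509.
SE = √(0.057867509) = 0.2406.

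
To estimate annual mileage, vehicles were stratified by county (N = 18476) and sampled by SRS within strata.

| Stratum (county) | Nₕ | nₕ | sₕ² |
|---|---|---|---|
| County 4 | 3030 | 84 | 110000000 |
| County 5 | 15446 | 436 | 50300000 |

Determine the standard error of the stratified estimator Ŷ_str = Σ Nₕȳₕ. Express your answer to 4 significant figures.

6.200 × 10^6

Var(Ŷ_str) = Σₕ Nₕ²(1 − fₕ)sₕ²/nₕ.
County 4: 3030²·(1 − 84/3030)·110000000/84 = 1.1689307 × 10^13.
County 5: 15446²·(1 − 436/15446)·50300000/436 = 2.6747193 × 10^13.
Sum = 3.84365 × 10^13.
SE = √(3.84365 × 10^13) = 6.200 × 10^6.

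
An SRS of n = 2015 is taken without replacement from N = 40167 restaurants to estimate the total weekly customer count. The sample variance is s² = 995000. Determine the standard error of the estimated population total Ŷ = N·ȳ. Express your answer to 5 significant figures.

869900

Var(Ŷ) = N²·Var(ȳ) = N²·(1 − n/N)·s²/n.
f = 2015/40167 = 0.05016556; Var(ȳ) = 0.94983444·995000/2015 = 469.02495.
Var(Ŷ) = 40167² · 469.02495 = 7.5671917 × 10^11.
SE(Ŷ) = √(7.5671917 × 10^11) = 869900.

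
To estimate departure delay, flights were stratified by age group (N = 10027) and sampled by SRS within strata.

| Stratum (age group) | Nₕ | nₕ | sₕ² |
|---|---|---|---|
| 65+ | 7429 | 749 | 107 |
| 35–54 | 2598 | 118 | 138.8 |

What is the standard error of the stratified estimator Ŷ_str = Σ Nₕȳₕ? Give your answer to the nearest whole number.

Var(Ŷ_str) = Σₕ Nₕ²(1 − fₕ)sₕ²/nₕ.
65+: 7429²·(1 − 749/7429)·107/749 = 7.0893886 × 10^6.
35–54: 2598²·(1 − 118/2598)·138.8/118 = 7.5787623 × 10^6.
Sum = 1.4668151 × 10^7.
SE = √(1.4668151 × 10^7) = 3830.

3830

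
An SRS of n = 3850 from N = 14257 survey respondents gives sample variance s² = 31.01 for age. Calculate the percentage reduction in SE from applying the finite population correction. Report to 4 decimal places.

14.5625

f = n/N = 3850/14257 = 0.27004279.
SE_no-fpc = √(s²/n) = 0.089747119; SE_fpc = √((1−f)s²/n) = 0.076677725.
Ratio = √(1−f) = 0.85437534. Reduction = 100·(1 − 0.85437534) = 14.5625%.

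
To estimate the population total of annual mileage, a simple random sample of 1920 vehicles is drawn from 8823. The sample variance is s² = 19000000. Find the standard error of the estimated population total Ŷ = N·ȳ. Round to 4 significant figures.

776300

Var(Ŷ) = N²·Var(ȳ) = N²·(1 − n/N)·s²/n.
f = 1920/8823 = 0.21761306; Var(ȳ) = 0.78238694·19000000/1920 = 7742.3708.
Var(Ŷ) = 8823² · 7742.3708 = 6.027074 × 10^11.
SE(Ŷ) = √(6.027074 × 10^11) = 776300.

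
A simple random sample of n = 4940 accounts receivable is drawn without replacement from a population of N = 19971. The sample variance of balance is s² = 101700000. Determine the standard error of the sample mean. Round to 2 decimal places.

Under SRS without replacement, Var(ȳ) = (1 − f)·s²/n with f = n/N = 4940/19971 = 0.24735867.
Var(ȳ) = (1 − 0.24735867)·101700000/4940 = 0.75264133·20587.045 = 15494.661.
SE(ȳ) = √(15494.661) = 124.48.

124.48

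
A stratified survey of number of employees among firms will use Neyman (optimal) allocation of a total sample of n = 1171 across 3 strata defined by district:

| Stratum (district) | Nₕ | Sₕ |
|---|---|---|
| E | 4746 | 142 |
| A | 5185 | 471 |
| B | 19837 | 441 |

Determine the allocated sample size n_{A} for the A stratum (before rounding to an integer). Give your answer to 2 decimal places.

241.04

Neyman allocation: nₕ = n·NₕSₕ / Σⱼ NⱼSⱼ.
Σ NⱼSⱼ = 4746·142 + 5185·471 + 19837·441 = 1.1864184 × 10^7.
n_{A} = 1171·5185·471 / (1.1864184 × 10^7) = 241.04.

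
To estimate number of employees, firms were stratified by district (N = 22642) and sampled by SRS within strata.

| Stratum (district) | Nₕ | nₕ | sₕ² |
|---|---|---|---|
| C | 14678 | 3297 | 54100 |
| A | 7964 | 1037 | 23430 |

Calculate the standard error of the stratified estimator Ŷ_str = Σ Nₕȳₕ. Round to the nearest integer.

63147

Var(Ŷ_str) = Σₕ Nₕ²(1 − fₕ)sₕ²/nₕ.
C: 14678²·(1 − 3297/14678)·54100/3297 = 2.7411047 × 10^9.
A: 7964²·(1 − 1037/7964)·23430/1037 = 1.246436 × 10^9.
Sum = 3.9875407 × 10^9.
SE = √(3.9875407 × 10^9) = 63147.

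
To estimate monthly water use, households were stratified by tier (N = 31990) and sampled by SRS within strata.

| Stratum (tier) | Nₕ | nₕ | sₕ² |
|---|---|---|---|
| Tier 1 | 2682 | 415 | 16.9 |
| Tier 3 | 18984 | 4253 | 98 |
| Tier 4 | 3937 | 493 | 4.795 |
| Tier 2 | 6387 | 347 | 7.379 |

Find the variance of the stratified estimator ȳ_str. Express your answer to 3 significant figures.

Var(ȳ_str) = Σₕ Wₕ²(1 − fₕ)sₕ²/nₕ with Wₕ = Nₕ/N, N = 31990.
Tier 1: Wₕ = 0.08383870; term = 0.08383870²·(1 − 0.15473527)·16.9/415 = 2.419471 × 10^-4.
Tier 3: Wₕ = 0.59343545; term = 0.59343545²·(1 − 0.22403076)·98/4253 = 0.0062968329.
Tier 4: Wₕ = 0.12306971; term = 0.12306971²·(1 − 0.12522225)·4.795/493 = 1.2886702 × 10^-4.
Tier 2: Wₕ = 0.19965614; term = 0.19965614²·(1 − 0.05432911)·7.379/347 = 8.0162898 × 10^-4.
Sum = 0.007469276.

0.00747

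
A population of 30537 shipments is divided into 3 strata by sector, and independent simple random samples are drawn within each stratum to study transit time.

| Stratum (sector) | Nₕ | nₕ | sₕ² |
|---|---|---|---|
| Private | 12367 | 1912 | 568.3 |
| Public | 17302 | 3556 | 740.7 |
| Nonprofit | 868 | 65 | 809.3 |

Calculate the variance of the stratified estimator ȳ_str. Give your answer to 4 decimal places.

0.1036

Var(ȳ_str) = Σₕ Wₕ²(1 − fₕ)sₕ²/nₕ with Wₕ = Nₕ/N, N = 30537.
Private: Wₕ = 0.40498412; term = 0.40498412²·(1 − 0.15460500)·568.3/1912 = 0.041212165.
Public: Wₕ = 0.56659135; term = 0.56659135²·(1 − 0.20552537)·740.7/3556 = 0.053125191.
Nonprofit: Wₕ = 0.02842453; term = 0.02842453²·(1 − 0.07488479)·809.3/65 = 0.0093063357.
Sum = 0.10364369.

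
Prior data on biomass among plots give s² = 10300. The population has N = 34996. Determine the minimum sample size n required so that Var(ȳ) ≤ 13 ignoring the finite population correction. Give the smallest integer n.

Without fpc, n₀ = s²/D = 10300/13 = 792.3077.
Rounding up, n = 793.

793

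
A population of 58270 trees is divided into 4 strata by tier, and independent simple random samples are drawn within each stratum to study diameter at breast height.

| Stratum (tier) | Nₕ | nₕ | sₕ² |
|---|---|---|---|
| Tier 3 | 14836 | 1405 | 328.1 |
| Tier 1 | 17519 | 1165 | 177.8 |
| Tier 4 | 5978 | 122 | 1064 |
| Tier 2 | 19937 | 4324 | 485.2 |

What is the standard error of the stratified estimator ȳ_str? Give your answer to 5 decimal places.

Var(ȳ_str) = Σₕ Wₕ²(1 − fₕ)sₕ²/nₕ with Wₕ = Nₕ/N, N = 58270.
Tier 3: Wₕ = 0.25460786; term = 0.25460786²·(1 − 0.09470208)·328.1/1405 = 0.013704558.
Tier 1: Wₕ = 0.30065214; term = 0.30065214²·(1 − 0.06649923)·177.8/1165 = 0.01287802.
Tier 4: Wₕ = 0.10259138; term = 0.10259138²·(1 − 0.02040816)·1064/122 = 0.089918435.
Tier 2: Wₕ = 0.34214862; term = 0.34214862²·(1 − 0.21688318)·485.2/4324 = 0.010287059.
Sum = 0.12678807.
SE = √(0.12678807) = 0.35607.

0.35607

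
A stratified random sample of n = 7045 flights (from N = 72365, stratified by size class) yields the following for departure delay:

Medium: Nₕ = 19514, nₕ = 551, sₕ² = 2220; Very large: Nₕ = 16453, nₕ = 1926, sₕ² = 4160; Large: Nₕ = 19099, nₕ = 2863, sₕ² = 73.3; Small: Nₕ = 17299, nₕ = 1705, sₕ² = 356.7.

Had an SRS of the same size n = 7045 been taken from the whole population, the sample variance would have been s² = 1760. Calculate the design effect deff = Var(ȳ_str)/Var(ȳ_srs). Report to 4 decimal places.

1.7542

Var(ȳ_str) = Σ Wₕ²(1−fₕ)sₕ²/nₕ with Wₕ = Nₕ/72365:
  Medium: (19514/72365)²·(1−551/19514)·2220/551 = 0.28470664
  Very large: (16453/72365)²·(1−1926/16453)·4160/1926 = 0.098582755
  Large: (19099/72365)²·(1−2863/19099)·73.3/2863 = 0.0015160557
  Small: (17299/72365)²·(1−1705/17299)·356.7/1705 = 0.010777056
  → Var(ȳ_str) = 0.39558251.
Var(ȳ_srs) = (1 − 7045/72365)·1760/7045 = 0.22550142.
deff = 0.39558251 / 0.22550142 = 1.7542.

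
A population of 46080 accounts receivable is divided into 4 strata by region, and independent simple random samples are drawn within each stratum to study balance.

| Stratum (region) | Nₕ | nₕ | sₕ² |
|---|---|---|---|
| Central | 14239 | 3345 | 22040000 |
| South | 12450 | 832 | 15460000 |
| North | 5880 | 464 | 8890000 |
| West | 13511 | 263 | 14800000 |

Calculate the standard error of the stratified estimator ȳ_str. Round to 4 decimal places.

82.3299

Var(ȳ_str) = Σₕ Wₕ²(1 − fₕ)sₕ²/nₕ with Wₕ = Nₕ/N, N = 46080.
Central: Wₕ = 0.30900608; term = 0.30900608²·(1 − 0.23491818)·22040000/3345 = 481.34602.
South: Wₕ = 0.27018229; term = 0.27018229²·(1 − 0.06682731)·15460000/832 = 1265.7908.
North: Wₕ = 0.12760417; term = 0.12760417²·(1 − 0.07891156)·8890000/464 = 287.3524.
West: Wₕ = 0.29320747; term = 0.29320747²·(1 − 0.01946562)·14800000/263 = 4743.7177.
Sum = 6778.2069.
SE = √(6778.2069) = 82.3299.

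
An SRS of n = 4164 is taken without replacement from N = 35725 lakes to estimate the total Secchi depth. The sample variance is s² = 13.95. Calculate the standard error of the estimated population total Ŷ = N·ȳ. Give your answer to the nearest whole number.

1944

Var(Ŷ) = N²·Var(ȳ) = N²·(1 − n/N)·s²/n.
f = 4164/35725 = 0.11655703; Var(ȳ) = 0.88344297·13.95/4164 = 0.0029596612.
Var(Ŷ) = 35725² · 0.0029596612 = 3.7773434 × 10^6.
SE(Ŷ) = √(3.7773434 × 10^6) = 1944.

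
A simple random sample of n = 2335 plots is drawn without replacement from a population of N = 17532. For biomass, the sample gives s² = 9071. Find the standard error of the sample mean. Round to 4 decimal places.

Under SRS without replacement, Var(ȳ) = (1 − f)·s²/n with f = n/N = 2335/17532 = 0.13318503.
Var(ȳ) = (1 − 0.13318503)·9071/2335 = 0.86681497·3.8847966 = 3.3673998.
SE(ȳ) = √(3.3673998) = 1.8350.

1.8350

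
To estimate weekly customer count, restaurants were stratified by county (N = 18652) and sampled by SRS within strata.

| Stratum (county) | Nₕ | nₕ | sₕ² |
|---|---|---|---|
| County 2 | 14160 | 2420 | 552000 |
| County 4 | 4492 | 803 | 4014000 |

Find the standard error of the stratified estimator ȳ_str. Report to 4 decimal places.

18.6305

Var(ȳ_str) = Σₕ Wₕ²(1 − fₕ)sₕ²/nₕ with Wₕ = Nₕ/N, N = 18652.
County 2: Wₕ = 0.75916792; term = 0.75916792²·(1 − 0.17090395)·552000/2420 = 108.99442.
County 4: Wₕ = 0.24083208; term = 0.24083208²·(1 − 0.17876224)·4014000/803 = 238.10001.
Sum = 347.09443.
SE = √(347.09443) = 18.6305.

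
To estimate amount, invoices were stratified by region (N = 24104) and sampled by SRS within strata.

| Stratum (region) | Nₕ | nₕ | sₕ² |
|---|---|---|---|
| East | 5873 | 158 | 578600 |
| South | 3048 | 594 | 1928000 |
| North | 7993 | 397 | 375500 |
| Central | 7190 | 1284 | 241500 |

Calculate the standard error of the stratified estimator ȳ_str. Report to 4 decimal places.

19.1292

Var(ȳ_str) = Σₕ Wₕ²(1 − fₕ)sₕ²/nₕ with Wₕ = Nₕ/N, N = 24104.
East: Wₕ = 0.24365251; term = 0.24365251²·(1 − 0.02690278)·578600/158 = 211.55307.
South: Wₕ = 0.12645204; term = 0.12645204²·(1 − 0.19488189)·1928000/594 = 41.786103.
North: Wₕ = 0.33160471; term = 0.33160471²·(1 − 0.04966846)·375500/397 = 98.840735.
Central: Wₕ = 0.29829074; term = 0.29829074²·(1 − 0.17858136)·241500/1284 = 13.746629.
Sum = 365.92654.
SE = √(365.92654) = 19.1292.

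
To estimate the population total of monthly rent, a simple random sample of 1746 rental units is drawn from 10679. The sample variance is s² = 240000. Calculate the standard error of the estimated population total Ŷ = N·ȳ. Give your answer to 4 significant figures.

114500

Var(Ŷ) = N²·Var(ȳ) = N²·(1 − n/N)·s²/n.
f = 1746/10679 = 0.16349845; Var(ȳ) = 0.83650155·240000/1746 = 114.98303.
Var(Ŷ) = 10679² · 114.98303 = 1.3112784 × 10^10.
SE(Ŷ) = √(1.3112784 × 10^10) = 114500.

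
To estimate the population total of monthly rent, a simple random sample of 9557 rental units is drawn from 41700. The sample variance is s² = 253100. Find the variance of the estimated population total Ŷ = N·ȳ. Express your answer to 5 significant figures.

Var(Ŷ) = N²·Var(ȳ) = N²·(1 − n/N)·s²/n.
f = 9557/41700 = 0.22918465; Var(ȳ) = 0.77081535·253100/9557 = 20.413662.
Var(Ŷ) = 41700² · 20.413662 = 3.5497113 × 10^10.

3.5497 × 10^10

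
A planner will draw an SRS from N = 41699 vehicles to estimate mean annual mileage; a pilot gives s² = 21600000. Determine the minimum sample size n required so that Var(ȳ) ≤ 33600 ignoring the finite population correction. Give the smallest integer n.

Without fpc, n₀ = s²/D = 21600000/33600 = 642.8571.
Rounding up, n = 643.

643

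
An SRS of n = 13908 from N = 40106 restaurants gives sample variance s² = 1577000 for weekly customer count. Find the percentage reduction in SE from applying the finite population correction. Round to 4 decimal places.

19.1780

f = n/N = 13908/40106 = 0.34678103.
SE_no-fpc = √(s²/n) = 10.648379; SE_fpc = √((1−f)s²/n) = 8.606229.
Ratio = √(1−f) = 0.80821963. Reduction = 100·(1 − 0.80821963) = 19.1780%.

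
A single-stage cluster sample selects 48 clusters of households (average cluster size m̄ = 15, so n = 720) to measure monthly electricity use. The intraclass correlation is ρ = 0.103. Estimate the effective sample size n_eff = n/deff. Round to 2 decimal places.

294.84

deff = 1 + (15 − 1)·0.103 = 1 + 1.442 = 2.442.
n_eff = 720 / 2.442 = 294.84.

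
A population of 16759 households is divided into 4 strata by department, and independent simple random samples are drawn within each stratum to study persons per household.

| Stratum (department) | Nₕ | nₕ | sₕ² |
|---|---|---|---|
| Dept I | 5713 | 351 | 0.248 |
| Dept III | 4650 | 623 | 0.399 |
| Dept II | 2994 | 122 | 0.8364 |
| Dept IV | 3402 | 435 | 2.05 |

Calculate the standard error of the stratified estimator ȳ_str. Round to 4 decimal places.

Var(ȳ_str) = Σₕ Wₕ²(1 − fₕ)sₕ²/nₕ with Wₕ = Nₕ/N, N = 16759.
Dept I: Wₕ = 0.34089146; term = 0.34089146²·(1 − 0.06143882)·0.248/351 = 7.7061844 × 10^-5.
Dept III: Wₕ = 0.27746286; term = 0.27746286²·(1 − 0.13397849)·0.399/623 = 4.2699543 × 10^-5.
Dept II: Wₕ = 0.17865028; term = 0.17865028²·(1 − 0.04074816)·0.8364/122 = 2.098912 × 10^-4.
Dept IV: Wₕ = 0.20299541; term = 0.20299541²·(1 − 0.12786596)·2.05/435 = 1.6936367 × 10^-4.
Sum = 4.9901626 × 10^-4.
SE = √(4.9901626 × 10^-4) = 0.0223.

0.0223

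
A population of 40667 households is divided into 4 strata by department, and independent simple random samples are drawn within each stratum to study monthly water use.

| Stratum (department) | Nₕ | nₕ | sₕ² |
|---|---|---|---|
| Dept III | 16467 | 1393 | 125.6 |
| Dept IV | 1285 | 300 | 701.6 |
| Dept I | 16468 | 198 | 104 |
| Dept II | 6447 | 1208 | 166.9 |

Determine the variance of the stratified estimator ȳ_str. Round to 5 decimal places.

Var(ȳ_str) = Σₕ Wₕ²(1 − fₕ)sₕ²/nₕ with Wₕ = Nₕ/N, N = 40667.
Dept III: Wₕ = 0.40492291; term = 0.40492291²·(1 − 0.08459343)·125.6/1393 = 0.013533099.
Dept IV: Wₕ = 0.03159810; term = 0.03159810²·(1 − 0.23346304)·701.6/300 = 0.0017898779.
Dept I: Wₕ = 0.40494750; term = 0.40494750²·(1 − 0.01202332)·104/198 = 0.085096616.
Dept II: Wₕ = 0.15853149; term = 0.15853149²·(1 − 0.18737397)·166.9/1208 = 0.0028217023.
Sum = 0.1032413.

0.10324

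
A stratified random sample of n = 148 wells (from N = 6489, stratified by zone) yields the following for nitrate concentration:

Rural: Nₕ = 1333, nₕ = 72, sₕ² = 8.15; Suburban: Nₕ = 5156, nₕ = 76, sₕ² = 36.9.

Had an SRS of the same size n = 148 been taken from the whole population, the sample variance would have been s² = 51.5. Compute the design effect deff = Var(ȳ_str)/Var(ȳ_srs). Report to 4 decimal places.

0.9015

Var(ȳ_str) = Σ Wₕ²(1−fₕ)sₕ²/nₕ with Wₕ = Nₕ/6489:
  Rural: (1333/6489)²·(1−72/1333)·8.15/72 = 0.0045187134
  Suburban: (5156/6489)²·(1−76/5156)·36.9/76 = 0.30201871
  → Var(ȳ_str) = 0.30653742.
Var(ȳ_srs) = (1 − 148/6489)·51.5/148 = 0.34003647.
deff = 0.30653742 / 0.34003647 = 0.9015.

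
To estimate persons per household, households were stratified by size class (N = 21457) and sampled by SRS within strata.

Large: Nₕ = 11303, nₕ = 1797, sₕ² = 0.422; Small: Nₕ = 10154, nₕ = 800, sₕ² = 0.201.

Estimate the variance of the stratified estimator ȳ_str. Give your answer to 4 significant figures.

Var(ȳ_str) = Σₕ Wₕ²(1 − fₕ)sₕ²/nₕ with Wₕ = Nₕ/N, N = 21457.
Large: Wₕ = 0.52677448; term = 0.52677448²·(1 − 0.15898434)·0.422/1797 = 5.4804713 × 10^-5.
Small: Wₕ = 0.47322552; term = 0.47322552²·(1 − 0.07878669)·0.201/800 = 5.1832552 × 10^-5.
Sum = 1.0663727 × 10^-4.

1.066 × 10^-4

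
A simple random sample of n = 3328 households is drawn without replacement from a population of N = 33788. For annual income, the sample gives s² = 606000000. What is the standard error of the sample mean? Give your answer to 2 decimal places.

405.16

Under SRS without replacement, Var(ȳ) = (1 − f)·s²/n with f = n/N = 3328/33788 = 0.09849651.
Var(ȳ) = (1 − 0.09849651)·606000000/3328 = 0.90150349·182091.35 = 164155.98.
SE(ȳ) = √(164155.98) = 405.16.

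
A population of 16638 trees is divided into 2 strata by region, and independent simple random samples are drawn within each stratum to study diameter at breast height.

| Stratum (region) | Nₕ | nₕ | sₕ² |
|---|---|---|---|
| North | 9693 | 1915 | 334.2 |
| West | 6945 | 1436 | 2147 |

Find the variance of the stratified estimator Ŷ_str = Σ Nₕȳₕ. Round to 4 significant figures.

7.036 × 10^7

Var(Ŷ_str) = Σₕ Nₕ²(1 − fₕ)sₕ²/nₕ.
North: 9693²·(1 − 1915/9693)·334.2/1915 = 1.315721 × 10^7.
West: 6945²·(1 − 1436/6945)·2147/1436 = 5.7203503 × 10^7.
Sum = 7.0360713 × 10^7.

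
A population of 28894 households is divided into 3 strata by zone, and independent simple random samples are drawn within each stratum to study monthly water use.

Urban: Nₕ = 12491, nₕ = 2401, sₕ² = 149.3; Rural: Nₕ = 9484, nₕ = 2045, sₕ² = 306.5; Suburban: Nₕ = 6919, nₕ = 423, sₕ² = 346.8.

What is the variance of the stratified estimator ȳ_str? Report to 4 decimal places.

0.0662

Var(ȳ_str) = Σₕ Wₕ²(1 − fₕ)sₕ²/nₕ with Wₕ = Nₕ/N, N = 28894.
Urban: Wₕ = 0.43230428; term = 0.43230428²·(1 − 0.19221840)·149.3/2401 = 0.0093872997.
Rural: Wₕ = 0.32823424; term = 0.32823424²·(1 − 0.21562632)·306.5/2045 = 0.012665663.
Suburban: Wₕ = 0.23946148; term = 0.23946148²·(1 − 0.06113600)·346.8/423 = 0.044138008.
Sum = 0.066190971.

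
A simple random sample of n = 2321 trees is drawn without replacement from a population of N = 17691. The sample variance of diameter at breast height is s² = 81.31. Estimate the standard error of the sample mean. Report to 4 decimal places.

Under SRS without replacement, Var(ȳ) = (1 − f)·s²/n with f = n/N = 2321/17691 = 0.13119665.
Var(ȳ) = (1 − 0.13119665)·81.31/2321 = 0.86880335·0.035032314 = 0.030436191.
SE(ȳ) = √(0.030436191) = 0.1745.

0.1745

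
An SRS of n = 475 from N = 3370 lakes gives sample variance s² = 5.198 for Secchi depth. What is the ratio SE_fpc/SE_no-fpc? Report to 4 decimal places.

0.9268

f = n/N = 475/3370 = 0.14094955.
SE_no-fpc = √(s²/n) = 0.10460955; SE_fpc = √((1−f)s²/n) = 0.096957334.
Ratio = √(1−f) = 0.92684974.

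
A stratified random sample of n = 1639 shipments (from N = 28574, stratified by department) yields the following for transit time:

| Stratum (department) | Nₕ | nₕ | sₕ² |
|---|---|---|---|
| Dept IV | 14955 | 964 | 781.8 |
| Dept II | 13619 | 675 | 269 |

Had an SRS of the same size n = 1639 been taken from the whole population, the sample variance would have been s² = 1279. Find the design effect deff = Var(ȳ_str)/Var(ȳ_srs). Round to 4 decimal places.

0.3995

Var(ȳ_str) = Σ Wₕ²(1−fₕ)sₕ²/nₕ with Wₕ = Nₕ/28574:
  Dept IV: (14955/28574)²·(1−964/14955)·781.8/964 = 0.20783167
  Dept II: (13619/28574)²·(1−675/13619)·269/675 = 0.086043913
  → Var(ȳ_str) = 0.29387558.
Var(ȳ_srs) = (1 − 1639/28574)·1279/1639 = 0.7355929.
deff = 0.29387558 / 0.7355929 = 0.3995.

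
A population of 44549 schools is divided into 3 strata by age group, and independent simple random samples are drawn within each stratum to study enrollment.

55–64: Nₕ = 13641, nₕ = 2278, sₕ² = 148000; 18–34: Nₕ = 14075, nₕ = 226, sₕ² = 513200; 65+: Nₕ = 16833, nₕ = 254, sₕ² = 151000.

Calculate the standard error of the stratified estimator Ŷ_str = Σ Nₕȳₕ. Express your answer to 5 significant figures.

786520

Var(Ŷ_str) = Σₕ Nₕ²(1 − fₕ)sₕ²/nₕ.
55–64: 13641²·(1 − 2278/13641)·148000/2278 = 1.0070411 × 10^10.
18–34: 14075²·(1 − 226/14075)·513200/226 = 4.4263426 × 10^11.
65+: 16833²·(1 − 254/16833)·151000/254 = 1.6590638 × 10^11.
Sum = 6.1861105 × 10^11.
SE = √(6.1861105 × 10^11) = 786520.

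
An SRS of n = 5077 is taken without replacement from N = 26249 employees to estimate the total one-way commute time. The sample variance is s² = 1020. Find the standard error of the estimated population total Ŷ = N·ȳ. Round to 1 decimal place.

10566.6

Var(Ŷ) = N²·Var(ȳ) = N²·(1 − n/N)·s²/n.
f = 5077/26249 = 0.19341689; Var(ȳ) = 0.80658311·1020/5077 = 0.16204742.
Var(Ŷ) = 26249² · 0.16204742 = 1.1165229 × 10^8.
SE(Ŷ) = √(1.1165229 × 10^8) = 10566.6.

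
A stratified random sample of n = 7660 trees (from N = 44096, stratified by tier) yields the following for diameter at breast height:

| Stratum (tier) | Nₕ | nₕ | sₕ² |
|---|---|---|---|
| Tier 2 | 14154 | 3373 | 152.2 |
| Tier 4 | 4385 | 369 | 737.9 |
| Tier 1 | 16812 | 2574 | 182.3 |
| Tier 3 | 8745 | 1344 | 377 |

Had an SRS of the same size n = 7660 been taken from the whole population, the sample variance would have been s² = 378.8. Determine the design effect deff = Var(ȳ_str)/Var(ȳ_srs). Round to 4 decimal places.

Var(ȳ_str) = Σ Wₕ²(1−fₕ)sₕ²/nₕ with Wₕ = Nₕ/44096:
  Tier 2: (14154/44096)²·(1−3373/14154)·152.2/3373 = 0.0035410997
  Tier 4: (4385/44096)²·(1−369/4385)·737.9/369 = 0.018110734
  Tier 1: (16812/44096)²·(1−2574/16812)·182.3/2574 = 0.0087186271
  Tier 3: (8745/44096)²·(1−1344/8745)·377/1344 = 0.0093367108
  → Var(ȳ_str) = 0.039707172.
Var(ȳ_srs) = (1 − 7660/44096)·378.8/7660 = 0.040861349.
deff = 0.039707172 / 0.040861349 = 0.9718.

0.9718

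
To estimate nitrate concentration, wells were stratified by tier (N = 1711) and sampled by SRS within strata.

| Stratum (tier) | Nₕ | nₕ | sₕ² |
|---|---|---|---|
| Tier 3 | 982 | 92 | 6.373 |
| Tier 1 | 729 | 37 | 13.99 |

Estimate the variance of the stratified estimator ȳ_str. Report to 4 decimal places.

Var(ȳ_str) = Σₕ Wₕ²(1 − fₕ)sₕ²/nₕ with Wₕ = Nₕ/N, N = 1711.
Tier 3: Wₕ = 0.57393337; term = 0.57393337²·(1 − 0.09368635)·6.373/92 = 0.020680335.
Tier 1: Wₕ = 0.42606663; term = 0.42606663²·(1 − 0.05075446)·13.99/37 = 0.065155277.
Sum = 0.085835612.

0.0858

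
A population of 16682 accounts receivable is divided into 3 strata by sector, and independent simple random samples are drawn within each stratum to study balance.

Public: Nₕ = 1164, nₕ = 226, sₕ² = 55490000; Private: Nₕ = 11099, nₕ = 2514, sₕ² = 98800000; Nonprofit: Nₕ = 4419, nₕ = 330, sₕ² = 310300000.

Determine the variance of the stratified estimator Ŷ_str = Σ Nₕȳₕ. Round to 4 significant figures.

2.100 × 10^13

Var(Ŷ_str) = Σₕ Nₕ²(1 − fₕ)sₕ²/nₕ.
Public: 1164²·(1 − 226/1164)·55490000/226 = 2.6807857 × 10^11.
Private: 11099²·(1 − 2514/11099)·98800000/2514 = 3.7446896 × 10^12.
Nonprofit: 4419²·(1 − 330/4419)·310300000/330 = 1.6990609 × 10^13.
Sum = 2.1003377 × 10^13.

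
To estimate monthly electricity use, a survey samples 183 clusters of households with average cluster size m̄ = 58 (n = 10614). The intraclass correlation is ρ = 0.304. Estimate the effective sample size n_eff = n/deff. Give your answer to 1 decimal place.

deff = 1 + (58 − 1)·0.304 = 1 + 17.328 = 18.328.
n_eff = 10614 / 18.328 = 579.1.

579.1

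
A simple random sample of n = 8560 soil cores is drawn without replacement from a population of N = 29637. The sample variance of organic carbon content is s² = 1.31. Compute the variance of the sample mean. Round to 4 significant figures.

1.088 × 10^-4

Under SRS without replacement, Var(ȳ) = (1 − f)·s²/n with f = n/N = 8560/29637 = 0.28882815.
Var(ȳ) = (1 − 0.28882815)·1.31/8560 = 0.71117185·1.5303738 × 10^-4 = 1.0883588 × 10^-4.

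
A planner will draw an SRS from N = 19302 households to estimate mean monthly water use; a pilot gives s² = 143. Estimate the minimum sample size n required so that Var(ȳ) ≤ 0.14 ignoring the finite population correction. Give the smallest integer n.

Without fpc, n₀ = s²/D = 143/0.14 = 1021.4286.
Rounding up, n = 1022.

1022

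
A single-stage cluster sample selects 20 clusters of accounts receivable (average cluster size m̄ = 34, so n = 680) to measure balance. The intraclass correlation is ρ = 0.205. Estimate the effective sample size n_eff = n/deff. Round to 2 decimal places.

87.57

deff = 1 + (34 − 1)·0.205 = 1 + 6.765 = 7.765.
n_eff = 680 / 7.765 = 87.57.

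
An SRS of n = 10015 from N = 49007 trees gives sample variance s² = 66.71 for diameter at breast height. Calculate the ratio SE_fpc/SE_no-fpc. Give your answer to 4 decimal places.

0.8920

f = n/N = 10015/49007 = 0.20435856.
SE_no-fpc = √(s²/n) = 0.081615002; SE_fpc = √((1−f)s²/n) = 0.072799549.
Ratio = √(1−f) = 0.89198735.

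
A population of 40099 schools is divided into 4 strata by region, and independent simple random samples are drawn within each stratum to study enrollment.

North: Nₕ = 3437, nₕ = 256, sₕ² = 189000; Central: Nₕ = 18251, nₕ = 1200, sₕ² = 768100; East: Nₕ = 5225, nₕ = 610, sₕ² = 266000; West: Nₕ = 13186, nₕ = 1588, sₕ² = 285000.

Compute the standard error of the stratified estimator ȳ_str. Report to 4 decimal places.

12.3495

Var(ȳ_str) = Σₕ Wₕ²(1 − fₕ)sₕ²/nₕ with Wₕ = Nₕ/N, N = 40099.
North: Wₕ = 0.08571286; term = 0.08571286²·(1 − 0.07448356)·189000/256 = 5.0199334.
Central: Wₕ = 0.45514851; term = 0.45514851²·(1 − 0.06574982)·768100/1200 = 123.88136.
East: Wₕ = 0.13030250; term = 0.13030250²·(1 − 0.11674641)·266000/610 = 6.5394725.
West: Wₕ = 0.32883613; term = 0.32883613²·(1 − 0.12043076)·285000/1588 = 17.069604.
Sum = 152.51037.
SE = √(152.51037) = 12.3495.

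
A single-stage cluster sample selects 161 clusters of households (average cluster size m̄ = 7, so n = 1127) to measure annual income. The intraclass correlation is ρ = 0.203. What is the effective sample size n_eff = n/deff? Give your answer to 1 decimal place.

deff = 1 + (7 − 1)·0.203 = 1 + 1.218 = 2.218.
n_eff = 1127 / 2.218 = 508.1.

508.1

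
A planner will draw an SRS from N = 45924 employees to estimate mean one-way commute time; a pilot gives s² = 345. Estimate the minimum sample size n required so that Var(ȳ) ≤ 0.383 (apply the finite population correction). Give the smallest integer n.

Without fpc, n₀ = s²/D = 345/0.383 = 900.7833.
With fpc, (1 − n/N)·s²/n ≤ D requires n ≥ n₀/(1 + n₀/N) = 900.7833/(1 + 900.7833/45924) = 883.4546.
Rounding up, n = 884.

884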